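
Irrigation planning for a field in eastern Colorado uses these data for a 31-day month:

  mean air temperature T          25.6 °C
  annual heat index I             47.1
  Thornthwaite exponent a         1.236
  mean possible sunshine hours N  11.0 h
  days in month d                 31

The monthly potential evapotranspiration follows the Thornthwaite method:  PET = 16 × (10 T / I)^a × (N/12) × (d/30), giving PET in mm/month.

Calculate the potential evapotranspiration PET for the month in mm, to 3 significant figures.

10T/I = 10 × 25.6 / 47.1 = 5.4352
(10T/I)^a = 5.4352^1.236 = 8.1045
Uncorrected PET = 16 × 8.1045 = 129.672 mm
Correction = (N/12)(d/30) = (11.0/12)(31/30) = 0.9472
PET = 129.672 × 0.9472 = 122.825 mm/month

123 mm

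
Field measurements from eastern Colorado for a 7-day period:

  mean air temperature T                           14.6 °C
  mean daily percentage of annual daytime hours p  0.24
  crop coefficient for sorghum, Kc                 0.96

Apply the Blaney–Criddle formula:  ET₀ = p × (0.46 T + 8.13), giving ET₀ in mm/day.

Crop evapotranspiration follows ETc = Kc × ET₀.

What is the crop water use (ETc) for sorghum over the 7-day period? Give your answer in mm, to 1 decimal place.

ET₀ = 0.24 × (0.46 × 14.6 + 8.13) = 0.24 × 14.846 = 3.5630 mm/d
ETc = Kc × ET₀ = 0.96 × 3.5630 = 3.4205 mm/d
Over 7 days: 3.4205 × 7 = 23.944 mm

23.9 mm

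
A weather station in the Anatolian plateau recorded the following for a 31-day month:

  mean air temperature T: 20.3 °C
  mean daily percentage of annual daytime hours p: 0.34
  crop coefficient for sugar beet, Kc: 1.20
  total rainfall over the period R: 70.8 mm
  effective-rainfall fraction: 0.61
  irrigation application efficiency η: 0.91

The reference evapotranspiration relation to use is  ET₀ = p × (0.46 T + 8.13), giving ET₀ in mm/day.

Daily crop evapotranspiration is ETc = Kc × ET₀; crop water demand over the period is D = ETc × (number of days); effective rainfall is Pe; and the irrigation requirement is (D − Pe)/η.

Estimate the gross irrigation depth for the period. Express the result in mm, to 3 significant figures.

195 mm

ET₀ = 0.34 × (0.46 × 20.3 + 8.13) = 0.34 × 17.468 = 5.9391 mm/d
ETc = Kc × ET₀ = 1.20 × 5.9391 = 7.1269 mm/d
Crop demand D = ETc × 31 d = 7.1269 × 31 = 220.934 mm
Pe = 0.61 × 70.8 = 43.188 mm
D − Pe = 220.934 − 43.188 = 177.746 mm
Gross irrigation = 177.746 / 0.91 = 195.325 mm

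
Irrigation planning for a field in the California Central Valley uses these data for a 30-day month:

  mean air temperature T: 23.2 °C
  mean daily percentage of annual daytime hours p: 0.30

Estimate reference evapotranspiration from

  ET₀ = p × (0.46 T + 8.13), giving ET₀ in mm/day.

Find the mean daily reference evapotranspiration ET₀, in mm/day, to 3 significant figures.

ET₀ = 0.30 × (0.46 × 23.2 + 8.13) = 0.30 × 18.802 = 5.6406 mm/d

5.64 mm/day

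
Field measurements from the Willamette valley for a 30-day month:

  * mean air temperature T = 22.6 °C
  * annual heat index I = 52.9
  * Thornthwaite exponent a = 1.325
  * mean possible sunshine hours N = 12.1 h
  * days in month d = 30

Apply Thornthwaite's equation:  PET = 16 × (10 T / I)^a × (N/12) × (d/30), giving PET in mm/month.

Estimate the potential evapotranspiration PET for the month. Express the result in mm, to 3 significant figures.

10T/I = 10 × 22.6 / 52.9 = 4.2722
(10T/I)^a = 4.2722^1.325 = 6.8488
Uncorrected PET = 16 × 6.8488 = 109.581 mm
Correction = (N/12)(d/30) = (12.1/12)(30/30) = 1.0083
PET = 109.581 × 1.0083 = 110.491 mm/month

110 mm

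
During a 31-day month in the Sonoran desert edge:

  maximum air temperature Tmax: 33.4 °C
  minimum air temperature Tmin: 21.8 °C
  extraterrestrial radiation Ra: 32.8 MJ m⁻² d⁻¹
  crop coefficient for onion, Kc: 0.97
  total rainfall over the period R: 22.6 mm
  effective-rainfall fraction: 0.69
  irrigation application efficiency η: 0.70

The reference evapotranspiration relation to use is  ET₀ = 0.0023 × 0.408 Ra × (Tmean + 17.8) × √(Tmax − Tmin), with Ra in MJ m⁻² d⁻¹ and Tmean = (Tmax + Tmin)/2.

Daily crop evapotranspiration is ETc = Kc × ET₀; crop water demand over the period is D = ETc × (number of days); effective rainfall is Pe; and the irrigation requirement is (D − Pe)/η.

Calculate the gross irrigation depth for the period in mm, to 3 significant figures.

182 mm

Tmean = (33.4 + 21.8)/2 = 27.60 °C
0.408 Ra = 0.408 × 32.8 = 13.3824 mm/d equivalent
ET₀ = 0.0023 × 13.3824 × (27.60 + 17.8) × √11.6 = 0.0023 × 13.3824 × 45.40 × 3.4059 = 4.7594 mm/d
ETc = Kc × ET₀ = 0.97 × 4.7594 = 4.6166 mm/d
Crop demand D = ETc × 31 d = 4.6166 × 31 = 143.115 mm
Pe = 0.69 × 22.6 = 15.594 mm
D − Pe = 143.115 − 15.594 = 127.521 mm
Gross irrigation = 127.521 / 0.70 = 182.173 mm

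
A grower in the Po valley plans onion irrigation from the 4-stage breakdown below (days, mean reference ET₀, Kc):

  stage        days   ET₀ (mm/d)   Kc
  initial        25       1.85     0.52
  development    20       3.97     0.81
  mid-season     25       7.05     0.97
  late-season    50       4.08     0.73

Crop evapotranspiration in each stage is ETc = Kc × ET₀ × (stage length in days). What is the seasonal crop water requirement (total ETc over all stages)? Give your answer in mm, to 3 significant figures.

408 mm

initial: 0.52 × 1.85 × 25 = 24.05 mm
development: 0.81 × 3.97 × 20 = 64.31 mm
mid-season: 0.97 × 7.05 × 25 = 170.96 mm
late-season: 0.73 × 4.08 × 50 = 148.92 mm
Seasonal total = 408.24 mm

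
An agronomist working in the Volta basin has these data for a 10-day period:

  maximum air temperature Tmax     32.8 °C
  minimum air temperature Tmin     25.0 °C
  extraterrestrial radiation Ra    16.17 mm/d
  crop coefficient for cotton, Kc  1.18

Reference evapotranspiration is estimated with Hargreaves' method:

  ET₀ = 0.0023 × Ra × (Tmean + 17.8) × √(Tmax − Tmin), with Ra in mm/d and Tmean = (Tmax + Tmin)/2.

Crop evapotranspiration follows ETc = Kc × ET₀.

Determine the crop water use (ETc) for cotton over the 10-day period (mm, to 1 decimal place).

57.2 mm

Tmean = (32.8 + 25.0)/2 = 28.90 °C
ET₀ = 0.0023 × 16.17 × (28.90 + 17.8) × √7.8 = 0.0023 × 16.17 × 46.70 × 2.7928 = 4.8506 mm/d
ETc = Kc × ET₀ = 1.18 × 4.8506 = 5.7237 mm/d
Over 10 days: 5.7237 × 10 = 57.237 mm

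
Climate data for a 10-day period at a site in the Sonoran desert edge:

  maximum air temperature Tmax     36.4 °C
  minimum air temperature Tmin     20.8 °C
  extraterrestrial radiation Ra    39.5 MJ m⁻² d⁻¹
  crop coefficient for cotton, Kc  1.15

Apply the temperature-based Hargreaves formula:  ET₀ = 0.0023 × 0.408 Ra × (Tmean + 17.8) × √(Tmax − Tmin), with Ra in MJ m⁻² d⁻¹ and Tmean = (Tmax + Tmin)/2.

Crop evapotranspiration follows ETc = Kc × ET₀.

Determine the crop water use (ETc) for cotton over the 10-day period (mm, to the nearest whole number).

Tmean = (36.4 + 20.8)/2 = 28.60 °C
0.408 Ra = 0.408 × 39.5 = 16.1160 mm/d equivalent
ET₀ = 0.0023 × 16.1160 × (28.60 + 17.8) × √15.6 = 0.0023 × 16.1160 × 46.40 × 3.9497 = 6.7931 mm/d
ETc = Kc × ET₀ = 1.15 × 6.7931 = 7.8121 mm/d
Over 10 days: 7.8121 × 10 = 78.121 mm

78 mm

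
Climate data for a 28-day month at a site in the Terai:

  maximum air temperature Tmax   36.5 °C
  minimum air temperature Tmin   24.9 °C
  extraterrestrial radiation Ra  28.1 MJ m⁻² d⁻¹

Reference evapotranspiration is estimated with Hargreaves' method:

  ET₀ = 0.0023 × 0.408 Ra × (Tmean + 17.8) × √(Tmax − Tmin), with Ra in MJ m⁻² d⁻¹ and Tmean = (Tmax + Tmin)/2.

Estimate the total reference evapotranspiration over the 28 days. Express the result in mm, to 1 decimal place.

Tmean = (36.5 + 24.9)/2 = 30.70 °C
0.408 Ra = 0.408 × 28.1 = 11.4648 mm/d equivalent
ET₀ = 0.0023 × 11.4648 × (30.70 + 17.8) × √11.6 = 0.0023 × 11.4648 × 48.50 × 3.4059 = 4.3558 mm/d
Over 28 days: 4.3558 × 28 = 121.962 mm

122.0 mm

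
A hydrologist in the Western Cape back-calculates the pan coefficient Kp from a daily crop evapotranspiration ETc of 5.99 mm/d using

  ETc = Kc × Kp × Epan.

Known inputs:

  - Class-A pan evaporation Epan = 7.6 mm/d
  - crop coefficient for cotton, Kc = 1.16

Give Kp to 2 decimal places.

ETc = Kc × Kp × Epan  ⇒  Kp = ETc / (Kc × Epan)
Kp = 5.99 / (1.16 × 7.6) = 5.99 / 8.816 = 0.6794

0.68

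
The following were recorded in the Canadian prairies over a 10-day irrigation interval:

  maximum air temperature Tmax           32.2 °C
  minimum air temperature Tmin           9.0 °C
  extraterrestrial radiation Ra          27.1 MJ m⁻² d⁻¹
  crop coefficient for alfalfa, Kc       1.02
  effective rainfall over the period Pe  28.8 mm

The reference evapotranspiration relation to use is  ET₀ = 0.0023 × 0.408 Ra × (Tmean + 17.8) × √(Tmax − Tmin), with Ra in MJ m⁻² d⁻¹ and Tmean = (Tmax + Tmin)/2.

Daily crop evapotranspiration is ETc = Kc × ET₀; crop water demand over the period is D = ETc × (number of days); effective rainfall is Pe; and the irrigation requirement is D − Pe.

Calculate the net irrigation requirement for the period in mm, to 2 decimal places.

19.18 mm

Tmean = (32.2 + 9.0)/2 = 20.60 °C
0.408 Ra = 0.408 × 27.1 = 11.0568 mm/d equivalent
ET₀ = 0.0023 × 11.0568 × (20.60 + 17.8) × √23.2 = 0.0023 × 11.0568 × 38.40 × 4.8166 = 4.7036 mm/d
ETc = Kc × ET₀ = 1.02 × 4.7036 = 4.7977 mm/d
Crop demand D = ETc × 10 d = 4.7977 × 10 = 47.977 mm
D − Pe = 47.977 − 28.8 = 19.177 mm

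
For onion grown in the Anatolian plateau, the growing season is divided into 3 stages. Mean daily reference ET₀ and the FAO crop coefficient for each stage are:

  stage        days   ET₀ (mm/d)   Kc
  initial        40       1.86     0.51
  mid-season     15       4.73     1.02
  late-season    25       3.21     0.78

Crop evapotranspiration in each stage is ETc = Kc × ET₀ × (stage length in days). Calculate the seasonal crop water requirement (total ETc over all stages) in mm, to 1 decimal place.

initial: 0.51 × 1.86 × 40 = 37.94 mm
mid-season: 1.02 × 4.73 × 15 = 72.37 mm
late-season: 0.78 × 3.21 × 25 = 62.60 mm
Seasonal total = 172.91 mm

172.9 mm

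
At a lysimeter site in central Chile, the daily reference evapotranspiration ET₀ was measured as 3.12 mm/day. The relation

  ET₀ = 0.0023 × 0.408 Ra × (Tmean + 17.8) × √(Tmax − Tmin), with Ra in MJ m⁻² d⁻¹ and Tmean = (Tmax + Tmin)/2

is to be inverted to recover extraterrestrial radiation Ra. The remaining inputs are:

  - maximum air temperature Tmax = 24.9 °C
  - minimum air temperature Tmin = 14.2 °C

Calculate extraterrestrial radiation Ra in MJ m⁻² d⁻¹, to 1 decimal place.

Tmean = (24.9+14.2)/2 = 19.55 °C; ΔT = 10.7
Ra = ET₀ / [0.0023 × 0.408 × (Tmean+17.8) × √ΔT]
   = 3.12 / (0.0023 × 0.408 × 37.35 × 3.2711) = 27.213 MJ m⁻² d⁻¹

27.2 MJ m⁻² d⁻¹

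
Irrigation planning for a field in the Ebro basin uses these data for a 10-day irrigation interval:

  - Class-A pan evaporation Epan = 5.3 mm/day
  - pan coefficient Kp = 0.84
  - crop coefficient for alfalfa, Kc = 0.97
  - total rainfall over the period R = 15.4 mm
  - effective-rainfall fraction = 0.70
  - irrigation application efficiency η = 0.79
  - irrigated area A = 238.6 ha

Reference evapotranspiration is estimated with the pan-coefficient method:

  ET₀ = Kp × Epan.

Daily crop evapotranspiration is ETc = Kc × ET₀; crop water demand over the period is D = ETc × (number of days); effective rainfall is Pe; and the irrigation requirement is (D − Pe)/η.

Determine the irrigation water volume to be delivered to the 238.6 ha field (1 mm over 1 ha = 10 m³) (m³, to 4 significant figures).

97870 m³

ET₀ = 0.84 × 5.3 = 4.4520 mm/d
ETc = Kc × ET₀ = 0.97 × 4.4520 = 4.3184 mm/d
Crop demand D = ETc × 10 d = 4.3184 × 10 = 43.184 mm
Pe = 0.70 × 15.4 = 10.780 mm
D − Pe = 43.184 − 10.780 = 32.404 mm
Gross irrigation = 32.404 / 0.79 = 41.018 mm
Volume = 41.018 mm × 238.6 ha × 10 = 97868.9 m³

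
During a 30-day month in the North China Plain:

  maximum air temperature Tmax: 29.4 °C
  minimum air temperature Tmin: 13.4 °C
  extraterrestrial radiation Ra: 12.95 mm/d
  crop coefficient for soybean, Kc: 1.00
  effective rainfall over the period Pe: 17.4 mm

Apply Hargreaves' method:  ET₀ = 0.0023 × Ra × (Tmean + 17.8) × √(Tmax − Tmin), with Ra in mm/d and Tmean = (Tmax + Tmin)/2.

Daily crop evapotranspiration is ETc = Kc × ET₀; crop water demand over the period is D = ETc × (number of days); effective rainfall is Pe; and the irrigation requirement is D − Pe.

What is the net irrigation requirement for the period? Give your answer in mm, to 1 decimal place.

122.7 mm

Tmean = (29.4 + 13.4)/2 = 21.40 °C
ET₀ = 0.0023 × 12.95 × (21.40 + 17.8) × √16.0 = 0.0023 × 12.95 × 39.20 × 4.0000 = 4.6703 mm/d
ETc = Kc × ET₀ = 1.00 × 4.6703 = 4.6703 mm/d
Crop demand D = ETc × 30 d = 4.6703 × 30 = 140.109 mm
D − Pe = 140.109 − 17.4 = 122.709 mm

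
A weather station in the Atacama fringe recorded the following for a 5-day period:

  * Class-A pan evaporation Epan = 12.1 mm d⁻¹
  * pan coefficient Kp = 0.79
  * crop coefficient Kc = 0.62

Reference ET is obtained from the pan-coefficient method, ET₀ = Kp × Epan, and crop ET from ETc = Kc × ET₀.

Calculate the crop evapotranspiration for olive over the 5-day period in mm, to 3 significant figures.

ET₀ = 0.79 × 12.1 = 9.5590 mm/d
ETc = Kc × ET₀ = 0.62 × 9.5590 = 5.9266 mm/d
Over 5 days: 5.9266 × 5 = 29.633 mm

29.6 mm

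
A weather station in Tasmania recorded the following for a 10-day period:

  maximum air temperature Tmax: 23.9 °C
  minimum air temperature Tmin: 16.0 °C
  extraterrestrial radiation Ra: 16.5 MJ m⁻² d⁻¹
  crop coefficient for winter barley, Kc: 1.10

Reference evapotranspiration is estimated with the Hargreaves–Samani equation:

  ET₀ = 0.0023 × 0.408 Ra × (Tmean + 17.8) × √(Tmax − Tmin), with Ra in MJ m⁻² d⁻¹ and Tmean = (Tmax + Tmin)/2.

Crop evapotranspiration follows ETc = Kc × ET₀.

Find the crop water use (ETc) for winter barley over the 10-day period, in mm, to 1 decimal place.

Tmean = (23.9 + 16.0)/2 = 19.95 °C
0.408 Ra = 0.408 × 16.5 = 6.7320 mm/d equivalent
ET₀ = 0.0023 × 6.7320 × (19.95 + 17.8) × √7.9 = 0.0023 × 6.7320 × 37.75 × 2.8107 = 1.6429 mm/d
ETc = Kc × ET₀ = 1.10 × 1.6429 = 1.8072 mm/d
Over 10 days: 1.8072 × 10 = 18.072 mm

18.1 mm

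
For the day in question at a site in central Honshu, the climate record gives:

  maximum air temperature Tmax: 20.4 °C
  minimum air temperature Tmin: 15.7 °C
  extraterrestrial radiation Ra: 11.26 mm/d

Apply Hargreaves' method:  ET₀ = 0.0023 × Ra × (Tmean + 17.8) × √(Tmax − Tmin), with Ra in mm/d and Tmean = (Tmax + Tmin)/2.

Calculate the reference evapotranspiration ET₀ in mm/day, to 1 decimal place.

2.0 mm/day

Tmean = (20.4 + 15.7)/2 = 18.05 °C
ET₀ = 0.0023 × 11.26 × (18.05 + 17.8) × √4.7 = 0.0023 × 11.26 × 35.85 × 2.1679 = 2.0128 mm/d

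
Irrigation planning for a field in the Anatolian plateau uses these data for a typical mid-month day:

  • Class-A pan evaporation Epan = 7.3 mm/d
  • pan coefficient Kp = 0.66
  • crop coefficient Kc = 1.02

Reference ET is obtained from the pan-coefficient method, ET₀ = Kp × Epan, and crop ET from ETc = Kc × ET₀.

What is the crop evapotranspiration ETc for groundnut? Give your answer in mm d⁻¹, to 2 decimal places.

4.91 mm d⁻¹

ET₀ = 0.66 × 7.3 = 4.8180 mm/d
ETc = Kc × ET₀ = 1.02 × 4.8180 = 4.9144 mm/d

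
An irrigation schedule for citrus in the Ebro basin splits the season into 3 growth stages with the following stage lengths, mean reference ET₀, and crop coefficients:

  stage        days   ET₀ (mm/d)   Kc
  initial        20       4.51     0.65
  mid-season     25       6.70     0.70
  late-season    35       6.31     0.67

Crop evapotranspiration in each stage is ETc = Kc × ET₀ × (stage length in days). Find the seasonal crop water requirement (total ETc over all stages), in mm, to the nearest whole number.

324 mm

initial: 0.65 × 4.51 × 20 = 58.63 mm
mid-season: 0.70 × 6.70 × 25 = 117.25 mm
late-season: 0.67 × 6.31 × 35 = 147.97 mm
Seasonal total = 323.85 mm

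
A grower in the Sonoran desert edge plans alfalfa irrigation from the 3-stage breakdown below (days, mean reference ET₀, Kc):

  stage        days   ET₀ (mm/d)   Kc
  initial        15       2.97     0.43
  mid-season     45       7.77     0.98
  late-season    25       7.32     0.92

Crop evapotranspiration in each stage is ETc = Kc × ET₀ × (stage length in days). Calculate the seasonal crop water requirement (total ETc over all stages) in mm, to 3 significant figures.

530 mm

initial: 0.43 × 2.97 × 15 = 19.16 mm
mid-season: 0.98 × 7.77 × 45 = 342.66 mm
late-season: 0.92 × 7.32 × 25 = 168.36 mm
Seasonal total = 530.18 mm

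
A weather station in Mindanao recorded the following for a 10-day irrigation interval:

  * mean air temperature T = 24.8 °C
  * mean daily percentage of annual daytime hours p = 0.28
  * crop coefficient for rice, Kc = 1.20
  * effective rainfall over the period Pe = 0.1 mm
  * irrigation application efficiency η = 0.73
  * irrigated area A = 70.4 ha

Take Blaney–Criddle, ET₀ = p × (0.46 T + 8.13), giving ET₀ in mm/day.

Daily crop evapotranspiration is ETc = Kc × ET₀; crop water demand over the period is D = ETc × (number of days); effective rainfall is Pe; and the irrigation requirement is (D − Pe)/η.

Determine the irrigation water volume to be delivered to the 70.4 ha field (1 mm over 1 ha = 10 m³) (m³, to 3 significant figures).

ET₀ = 0.28 × (0.46 × 24.8 + 8.13) = 0.28 × 19.538 = 5.4706 mm/d
ETc = Kc × ET₀ = 1.20 × 5.4706 = 6.5647 mm/d
Crop demand D = ETc × 10 d = 6.5647 × 10 = 65.647 mm
D − Pe = 65.647 − 0.1 = 65.547 mm
Gross irrigation = 65.547 / 0.73 = 89.790 mm
Volume = 89.790 mm × 70.4 ha × 10 = 63212.2 m³

63200 m³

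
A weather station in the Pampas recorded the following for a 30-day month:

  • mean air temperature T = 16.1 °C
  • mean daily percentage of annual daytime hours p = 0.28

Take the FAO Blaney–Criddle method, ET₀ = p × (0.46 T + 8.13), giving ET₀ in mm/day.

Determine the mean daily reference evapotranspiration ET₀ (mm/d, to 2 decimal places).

ET₀ = 0.28 × (0.46 × 16.1 + 8.13) = 0.28 × 15.536 = 4.3501 mm/d

4.35 mm/d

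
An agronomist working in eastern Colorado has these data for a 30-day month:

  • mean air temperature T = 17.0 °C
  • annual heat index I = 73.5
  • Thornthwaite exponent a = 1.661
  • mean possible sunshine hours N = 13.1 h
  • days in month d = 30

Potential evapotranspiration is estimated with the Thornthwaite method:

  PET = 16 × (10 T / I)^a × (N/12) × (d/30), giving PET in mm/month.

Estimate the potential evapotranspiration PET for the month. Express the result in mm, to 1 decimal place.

10T/I = 10 × 17.0 / 73.5 = 2.3129
(10T/I)^a = 2.3129^1.661 = 4.0259
Uncorrected PET = 16 × 4.0259 = 64.414 mm
Correction = (N/12)(d/30) = (13.1/12)(30/30) = 1.0917
PET = 64.414 × 1.0917 = 70.321 mm/month

70.3 mm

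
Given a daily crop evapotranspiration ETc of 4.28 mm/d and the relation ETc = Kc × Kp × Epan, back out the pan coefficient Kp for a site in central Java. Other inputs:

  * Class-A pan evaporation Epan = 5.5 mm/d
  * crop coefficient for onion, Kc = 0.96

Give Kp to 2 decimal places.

ETc = Kc × Kp × Epan  ⇒  Kp = ETc / (Kc × Epan)
Kp = 4.28 / (0.96 × 5.5) = 4.28 / 5.280 = 0.8106

0.81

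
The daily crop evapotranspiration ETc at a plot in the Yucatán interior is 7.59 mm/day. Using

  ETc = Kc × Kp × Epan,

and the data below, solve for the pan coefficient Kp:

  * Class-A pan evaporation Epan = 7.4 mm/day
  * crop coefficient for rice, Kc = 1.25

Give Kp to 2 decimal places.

0.82

ETc = Kc × Kp × Epan  ⇒  Kp = ETc / (Kc × Epan)
Kp = 7.59 / (1.25 × 7.4) = 7.59 / 9.250 = 0.8205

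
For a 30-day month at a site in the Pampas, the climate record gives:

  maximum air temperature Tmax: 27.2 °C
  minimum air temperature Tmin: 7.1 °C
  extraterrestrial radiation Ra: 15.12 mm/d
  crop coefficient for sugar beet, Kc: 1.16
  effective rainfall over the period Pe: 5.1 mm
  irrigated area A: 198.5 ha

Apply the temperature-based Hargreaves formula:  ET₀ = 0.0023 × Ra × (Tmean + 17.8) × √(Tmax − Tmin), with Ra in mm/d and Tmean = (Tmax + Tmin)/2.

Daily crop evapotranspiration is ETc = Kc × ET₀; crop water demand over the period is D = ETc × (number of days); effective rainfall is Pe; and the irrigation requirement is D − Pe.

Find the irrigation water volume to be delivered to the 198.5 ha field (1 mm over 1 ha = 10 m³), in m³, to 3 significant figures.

Tmean = (27.2 + 7.1)/2 = 17.15 °C
ET₀ = 0.0023 × 15.12 × (17.15 + 17.8) × √20.1 = 0.0023 × 15.12 × 34.95 × 4.4833 = 5.4491 mm/d
ETc = Kc × ET₀ = 1.16 × 5.4491 = 6.3210 mm/d
Crop demand D = ETc × 30 d = 6.3210 × 30 = 189.630 mm
D − Pe = 189.630 − 5.1 = 184.530 mm
Volume = 184.530 mm × 198.5 ha × 10 = 366292.1 m³

366000 m³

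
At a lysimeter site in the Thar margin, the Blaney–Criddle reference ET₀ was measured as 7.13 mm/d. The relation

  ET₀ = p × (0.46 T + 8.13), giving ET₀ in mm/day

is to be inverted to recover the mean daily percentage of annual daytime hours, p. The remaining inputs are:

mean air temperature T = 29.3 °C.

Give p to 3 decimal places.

0.330

p = ET₀ / (0.46 T + 8.13) = 7.13 / (0.46 × 29.3 + 8.13) = 7.13 / 21.608 = 0.3300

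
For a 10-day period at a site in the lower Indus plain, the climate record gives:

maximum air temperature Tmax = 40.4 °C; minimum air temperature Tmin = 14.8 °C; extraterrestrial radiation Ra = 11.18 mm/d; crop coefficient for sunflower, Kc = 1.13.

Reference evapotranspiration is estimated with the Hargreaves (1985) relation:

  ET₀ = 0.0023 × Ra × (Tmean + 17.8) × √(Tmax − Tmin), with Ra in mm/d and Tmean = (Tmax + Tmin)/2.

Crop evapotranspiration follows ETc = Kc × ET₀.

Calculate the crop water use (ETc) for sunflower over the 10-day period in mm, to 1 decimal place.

Tmean = (40.4 + 14.8)/2 = 27.60 °C
ET₀ = 0.0023 × 11.18 × (27.60 + 17.8) × √25.6 = 0.0023 × 11.18 × 45.40 × 5.0596 = 5.9067 mm/d
ETc = Kc × ET₀ = 1.13 × 5.9067 = 6.6746 mm/d
Over 10 days: 6.6746 × 10 = 66.746 mm

66.7 mm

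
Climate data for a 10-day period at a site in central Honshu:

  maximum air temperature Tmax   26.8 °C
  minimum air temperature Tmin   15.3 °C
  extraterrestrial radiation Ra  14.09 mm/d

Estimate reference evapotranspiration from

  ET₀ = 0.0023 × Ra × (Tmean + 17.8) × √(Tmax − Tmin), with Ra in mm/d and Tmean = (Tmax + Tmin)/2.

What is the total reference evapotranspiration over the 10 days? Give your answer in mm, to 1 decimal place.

42.7 mm

Tmean = (26.8 + 15.3)/2 = 21.05 °C
ET₀ = 0.0023 × 14.09 × (21.05 + 17.8) × √11.5 = 0.0023 × 14.09 × 38.85 × 3.3912 = 4.2696 mm/d
Over 10 days: 4.2696 × 10 = 42.696 mm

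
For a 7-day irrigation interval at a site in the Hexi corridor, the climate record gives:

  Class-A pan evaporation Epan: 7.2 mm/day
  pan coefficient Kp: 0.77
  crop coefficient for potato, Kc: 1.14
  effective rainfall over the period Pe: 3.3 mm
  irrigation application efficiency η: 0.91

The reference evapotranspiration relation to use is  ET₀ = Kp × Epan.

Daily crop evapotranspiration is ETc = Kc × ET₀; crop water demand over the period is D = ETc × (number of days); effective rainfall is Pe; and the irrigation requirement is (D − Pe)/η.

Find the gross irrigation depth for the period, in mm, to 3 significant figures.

ET₀ = 0.77 × 7.2 = 5.5440 mm/d
ETc = Kc × ET₀ = 1.14 × 5.5440 = 6.3202 mm/d
Crop demand D = ETc × 7 d = 6.3202 × 7 = 44.241 mm
D − Pe = 44.241 − 3.3 = 40.941 mm
Gross irrigation = 40.941 / 0.91 = 44.990 mm

45.0 mm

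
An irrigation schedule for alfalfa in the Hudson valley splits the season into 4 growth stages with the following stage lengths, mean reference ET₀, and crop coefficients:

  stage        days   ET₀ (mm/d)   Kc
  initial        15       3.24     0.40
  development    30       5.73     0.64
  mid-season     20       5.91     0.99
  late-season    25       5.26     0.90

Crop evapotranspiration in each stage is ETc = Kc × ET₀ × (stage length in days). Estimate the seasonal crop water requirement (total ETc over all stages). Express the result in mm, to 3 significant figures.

365 mm

initial: 0.40 × 3.24 × 15 = 19.44 mm
development: 0.64 × 5.73 × 30 = 110.02 mm
mid-season: 0.99 × 5.91 × 20 = 117.02 mm
late-season: 0.90 × 5.26 × 25 = 118.35 mm
Seasonal total = 364.83 mm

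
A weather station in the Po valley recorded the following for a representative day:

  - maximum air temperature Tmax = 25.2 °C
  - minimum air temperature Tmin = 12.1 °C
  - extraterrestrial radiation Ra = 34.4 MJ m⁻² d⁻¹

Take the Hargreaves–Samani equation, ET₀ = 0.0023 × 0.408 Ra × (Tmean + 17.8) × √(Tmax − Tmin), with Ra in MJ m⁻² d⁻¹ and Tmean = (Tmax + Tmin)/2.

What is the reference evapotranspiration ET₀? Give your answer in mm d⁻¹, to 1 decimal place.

4.3 mm d⁻¹

Tmean = (25.2 + 12.1)/2 = 18.65 °C
0.408 Ra = 0.408 × 34.4 = 14.0352 mm/d equivalent
ET₀ = 0.0023 × 14.0352 × (18.65 + 17.8) × √13.1 = 0.0023 × 14.0352 × 36.45 × 3.6194 = 4.2587 mm/d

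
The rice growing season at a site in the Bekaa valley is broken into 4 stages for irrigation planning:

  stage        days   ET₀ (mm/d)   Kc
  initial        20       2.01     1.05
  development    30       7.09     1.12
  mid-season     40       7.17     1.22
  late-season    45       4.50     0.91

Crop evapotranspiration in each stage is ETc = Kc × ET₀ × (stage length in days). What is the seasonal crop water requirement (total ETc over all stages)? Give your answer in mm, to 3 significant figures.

815 mm

initial: 1.05 × 2.01 × 20 = 42.21 mm
development: 1.12 × 7.09 × 30 = 238.22 mm
mid-season: 1.22 × 7.17 × 40 = 349.90 mm
late-season: 0.91 × 4.50 × 45 = 184.28 mm
Seasonal total = 814.61 mm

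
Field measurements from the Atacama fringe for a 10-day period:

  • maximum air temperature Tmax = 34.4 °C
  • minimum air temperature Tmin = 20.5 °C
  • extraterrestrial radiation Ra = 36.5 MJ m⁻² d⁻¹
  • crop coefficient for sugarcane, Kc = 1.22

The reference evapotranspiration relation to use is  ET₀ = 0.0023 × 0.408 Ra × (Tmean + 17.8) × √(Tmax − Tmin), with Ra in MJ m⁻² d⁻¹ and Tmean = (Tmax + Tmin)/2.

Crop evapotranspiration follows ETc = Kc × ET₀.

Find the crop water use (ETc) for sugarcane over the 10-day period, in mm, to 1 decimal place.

70.5 mm

Tmean = (34.4 + 20.5)/2 = 27.45 °C
0.408 Ra = 0.408 × 36.5 = 14.8920 mm/d equivalent
ET₀ = 0.0023 × 14.8920 × (27.45 + 17.8) × √13.9 = 0.0023 × 14.8920 × 45.25 × 3.7283 = 5.7784 mm/d
ETc = Kc × ET₀ = 1.22 × 5.7784 = 7.0496 mm/d
Over 10 days: 7.0496 × 10 = 70.496 mm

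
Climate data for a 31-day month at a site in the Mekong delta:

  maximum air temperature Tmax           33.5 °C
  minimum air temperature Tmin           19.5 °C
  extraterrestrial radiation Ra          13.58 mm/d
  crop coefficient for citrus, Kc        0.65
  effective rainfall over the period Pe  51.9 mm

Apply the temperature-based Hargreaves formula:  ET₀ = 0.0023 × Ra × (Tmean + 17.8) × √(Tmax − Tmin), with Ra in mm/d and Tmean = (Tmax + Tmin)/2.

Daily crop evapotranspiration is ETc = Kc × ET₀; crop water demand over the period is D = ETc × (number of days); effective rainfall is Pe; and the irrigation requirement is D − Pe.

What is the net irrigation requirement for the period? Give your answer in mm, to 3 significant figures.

52.4 mm

Tmean = (33.5 + 19.5)/2 = 26.50 °C
ET₀ = 0.0023 × 13.58 × (26.50 + 17.8) × √14.0 = 0.0023 × 13.58 × 44.30 × 3.7417 = 5.1773 mm/d
ETc = Kc × ET₀ = 0.65 × 5.1773 = 3.3652 mm/d
Crop demand D = ETc × 31 d = 3.3652 × 31 = 104.321 mm
D − Pe = 104.321 − 51.9 = 52.421 mm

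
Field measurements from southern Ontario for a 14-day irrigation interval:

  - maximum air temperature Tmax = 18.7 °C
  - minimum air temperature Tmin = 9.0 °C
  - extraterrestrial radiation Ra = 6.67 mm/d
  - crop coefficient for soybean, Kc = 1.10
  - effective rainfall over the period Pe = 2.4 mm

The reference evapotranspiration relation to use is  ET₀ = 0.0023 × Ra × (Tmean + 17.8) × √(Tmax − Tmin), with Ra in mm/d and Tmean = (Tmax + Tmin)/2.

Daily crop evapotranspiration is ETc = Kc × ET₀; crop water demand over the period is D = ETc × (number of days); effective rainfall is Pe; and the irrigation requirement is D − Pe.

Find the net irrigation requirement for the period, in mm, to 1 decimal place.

20.9 mm

Tmean = (18.7 + 9.0)/2 = 13.85 °C
ET₀ = 0.0023 × 6.67 × (13.85 + 17.8) × √9.7 = 0.0023 × 6.67 × 31.65 × 3.1145 = 1.5122 mm/d
ETc = Kc × ET₀ = 1.10 × 1.5122 = 1.6634 mm/d
Crop demand D = ETc × 14 d = 1.6634 × 14 = 23.288 mm
D − Pe = 23.288 − 2.4 = 20.888 mm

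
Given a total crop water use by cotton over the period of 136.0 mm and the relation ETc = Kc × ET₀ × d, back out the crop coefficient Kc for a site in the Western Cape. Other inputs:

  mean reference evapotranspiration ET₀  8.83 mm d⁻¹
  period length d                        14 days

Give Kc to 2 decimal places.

1.10

ETc = Kc × ET₀ × d  ⇒  Kc = ETc / (ET₀ × d)
Kc = 136.0 / (8.83 × 14) = 136.0 / 123.62 = 1.1001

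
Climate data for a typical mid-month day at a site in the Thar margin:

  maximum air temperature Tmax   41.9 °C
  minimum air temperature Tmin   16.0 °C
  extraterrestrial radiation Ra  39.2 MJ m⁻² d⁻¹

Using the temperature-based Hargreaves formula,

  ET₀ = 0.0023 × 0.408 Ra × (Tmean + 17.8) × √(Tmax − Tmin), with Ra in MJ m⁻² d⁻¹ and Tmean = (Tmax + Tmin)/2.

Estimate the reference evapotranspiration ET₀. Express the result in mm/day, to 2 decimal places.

8.75 mm/day

Tmean = (41.9 + 16.0)/2 = 28.95 °C
0.408 Ra = 0.408 × 39.2 = 15.9936 mm/d equivalent
ET₀ = 0.0023 × 15.9936 × (28.95 + 17.8) × √25.9 = 0.0023 × 15.9936 × 46.75 × 5.0892 = 8.7520 mm/d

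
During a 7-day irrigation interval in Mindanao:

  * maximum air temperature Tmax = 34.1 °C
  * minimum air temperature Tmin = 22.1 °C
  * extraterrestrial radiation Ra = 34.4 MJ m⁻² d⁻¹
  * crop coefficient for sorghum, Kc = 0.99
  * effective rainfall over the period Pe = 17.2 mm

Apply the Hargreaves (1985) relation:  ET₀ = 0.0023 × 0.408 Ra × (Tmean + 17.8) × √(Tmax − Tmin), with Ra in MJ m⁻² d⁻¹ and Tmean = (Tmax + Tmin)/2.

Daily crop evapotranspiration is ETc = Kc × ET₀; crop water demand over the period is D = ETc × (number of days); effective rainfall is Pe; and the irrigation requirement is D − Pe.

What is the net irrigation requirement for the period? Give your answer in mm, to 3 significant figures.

Tmean = (34.1 + 22.1)/2 = 28.10 °C
0.408 Ra = 0.408 × 34.4 = 14.0352 mm/d equivalent
ET₀ = 0.0023 × 14.0352 × (28.10 + 17.8) × √12.0 = 0.0023 × 14.0352 × 45.90 × 3.4641 = 5.1327 mm/d
ETc = Kc × ET₀ = 0.99 × 5.1327 = 5.0814 mm/d
Crop demand D = ETc × 7 d = 5.0814 × 7 = 35.570 mm
D − Pe = 35.570 − 17.2 = 18.370 mm

18.4 mm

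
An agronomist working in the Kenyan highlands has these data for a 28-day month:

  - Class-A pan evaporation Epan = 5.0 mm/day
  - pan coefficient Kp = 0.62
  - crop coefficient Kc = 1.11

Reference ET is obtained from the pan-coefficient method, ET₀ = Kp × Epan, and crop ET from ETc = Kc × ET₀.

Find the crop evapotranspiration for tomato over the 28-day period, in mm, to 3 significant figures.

96.3 mm

ET₀ = 0.62 × 5.0 = 3.1000 mm/d
ETc = Kc × ET₀ = 1.11 × 3.1000 = 3.4410 mm/d
Over 28 days: 3.4410 × 28 = 96.348 mm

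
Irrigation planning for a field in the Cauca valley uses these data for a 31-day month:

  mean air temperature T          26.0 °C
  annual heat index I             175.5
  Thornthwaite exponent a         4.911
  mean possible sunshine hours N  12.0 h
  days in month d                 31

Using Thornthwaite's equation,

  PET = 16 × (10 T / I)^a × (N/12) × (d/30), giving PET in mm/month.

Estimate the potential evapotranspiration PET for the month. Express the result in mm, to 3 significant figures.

10T/I = 10 × 26.0 / 175.5 = 1.4815
(10T/I)^a = 1.4815^4.911 = 6.8915
Uncorrected PET = 16 × 6.8915 = 110.264 mm
Correction = (N/12)(d/30) = (12.0/12)(31/30) = 1.0333
PET = 110.264 × 1.0333 = 113.936 mm/month

114 mm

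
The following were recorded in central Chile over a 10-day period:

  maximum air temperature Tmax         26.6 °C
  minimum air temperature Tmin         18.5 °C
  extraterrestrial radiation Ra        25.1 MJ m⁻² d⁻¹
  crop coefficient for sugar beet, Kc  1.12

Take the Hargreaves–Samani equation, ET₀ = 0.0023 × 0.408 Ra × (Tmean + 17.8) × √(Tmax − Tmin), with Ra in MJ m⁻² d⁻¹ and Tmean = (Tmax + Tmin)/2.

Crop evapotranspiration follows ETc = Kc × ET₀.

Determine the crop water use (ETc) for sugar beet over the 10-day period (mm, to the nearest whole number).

30 mm

Tmean = (26.6 + 18.5)/2 = 22.55 °C
0.408 Ra = 0.408 × 25.1 = 10.2408 mm/d equivalent
ET₀ = 0.0023 × 10.2408 × (22.55 + 17.8) × √8.1 = 0.0023 × 10.2408 × 40.35 × 2.8460 = 2.7048 mm/d
ETc = Kc × ET₀ = 1.12 × 2.7048 = 3.0294 mm/d
Over 10 days: 3.0294 × 10 = 30.294 mm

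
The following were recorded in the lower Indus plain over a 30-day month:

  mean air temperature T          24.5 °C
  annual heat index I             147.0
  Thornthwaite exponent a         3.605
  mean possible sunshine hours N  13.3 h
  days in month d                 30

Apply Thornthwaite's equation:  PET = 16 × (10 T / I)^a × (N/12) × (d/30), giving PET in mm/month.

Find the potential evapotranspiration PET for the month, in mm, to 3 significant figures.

10T/I = 10 × 24.5 / 147.0 = 1.6667
(10T/I)^a = 1.6667^3.605 = 6.3066
Uncorrected PET = 16 × 6.3066 = 100.906 mm
Correction = (N/12)(d/30) = (13.3/12)(30/30) = 1.1083
PET = 100.906 × 1.1083 = 111.834 mm/month

112 mm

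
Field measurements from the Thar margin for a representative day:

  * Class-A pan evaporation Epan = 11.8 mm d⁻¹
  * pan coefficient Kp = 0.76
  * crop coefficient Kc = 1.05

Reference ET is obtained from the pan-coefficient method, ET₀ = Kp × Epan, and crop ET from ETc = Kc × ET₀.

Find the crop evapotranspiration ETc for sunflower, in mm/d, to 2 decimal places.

ET₀ = 0.76 × 11.8 = 8.9680 mm/d
ETc = Kc × ET₀ = 1.05 × 8.9680 = 9.4164 mm/d

9.42 mm/d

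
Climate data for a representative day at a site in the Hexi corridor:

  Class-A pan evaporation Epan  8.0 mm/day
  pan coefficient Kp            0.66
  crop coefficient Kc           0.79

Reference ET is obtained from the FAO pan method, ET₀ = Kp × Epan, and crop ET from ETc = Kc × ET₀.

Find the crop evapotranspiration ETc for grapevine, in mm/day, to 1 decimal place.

ET₀ = 0.66 × 8.0 = 5.2800 mm/d
ETc = Kc × ET₀ = 0.79 × 5.2800 = 4.1712 mm/d

4.2 mm/day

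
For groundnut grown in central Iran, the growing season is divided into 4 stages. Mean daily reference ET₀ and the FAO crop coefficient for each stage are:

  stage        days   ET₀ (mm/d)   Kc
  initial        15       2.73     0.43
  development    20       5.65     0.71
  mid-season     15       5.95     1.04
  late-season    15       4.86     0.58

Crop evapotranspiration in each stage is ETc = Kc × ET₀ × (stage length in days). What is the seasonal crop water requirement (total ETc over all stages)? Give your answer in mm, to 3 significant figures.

233 mm

initial: 0.43 × 2.73 × 15 = 17.61 mm
development: 0.71 × 5.65 × 20 = 80.23 mm
mid-season: 1.04 × 5.95 × 15 = 92.82 mm
late-season: 0.58 × 4.86 × 15 = 42.28 mm
Seasonal total = 232.94 mm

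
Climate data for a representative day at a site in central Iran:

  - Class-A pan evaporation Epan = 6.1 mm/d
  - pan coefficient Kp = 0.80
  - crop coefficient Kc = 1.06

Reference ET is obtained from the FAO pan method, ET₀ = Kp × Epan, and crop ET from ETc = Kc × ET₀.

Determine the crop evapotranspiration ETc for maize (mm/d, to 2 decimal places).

5.17 mm/d

ET₀ = 0.80 × 6.1 = 4.8800 mm/d
ETc = Kc × ET₀ = 1.06 × 4.8800 = 5.1728 mm/d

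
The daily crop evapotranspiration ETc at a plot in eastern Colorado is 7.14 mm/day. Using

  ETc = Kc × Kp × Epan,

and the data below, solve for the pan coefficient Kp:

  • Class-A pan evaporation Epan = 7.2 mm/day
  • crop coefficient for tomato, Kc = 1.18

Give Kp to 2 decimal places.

ETc = Kc × Kp × Epan  ⇒  Kp = ETc / (Kc × Epan)
Kp = 7.14 / (1.18 × 7.2) = 7.14 / 8.496 = 0.8404

0.84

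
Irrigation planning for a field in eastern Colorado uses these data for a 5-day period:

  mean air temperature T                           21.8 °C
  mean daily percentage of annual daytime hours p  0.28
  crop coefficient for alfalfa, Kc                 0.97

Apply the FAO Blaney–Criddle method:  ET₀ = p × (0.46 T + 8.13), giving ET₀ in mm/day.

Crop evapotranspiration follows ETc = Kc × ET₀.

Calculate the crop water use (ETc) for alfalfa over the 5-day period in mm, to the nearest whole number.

ET₀ = 0.28 × (0.46 × 21.8 + 8.13) = 0.28 × 18.158 = 5.0842 mm/d
ETc = Kc × ET₀ = 0.97 × 5.0842 = 4.9317 mm/d
Over 5 days: 4.9317 × 5 = 24.659 mm

25 mm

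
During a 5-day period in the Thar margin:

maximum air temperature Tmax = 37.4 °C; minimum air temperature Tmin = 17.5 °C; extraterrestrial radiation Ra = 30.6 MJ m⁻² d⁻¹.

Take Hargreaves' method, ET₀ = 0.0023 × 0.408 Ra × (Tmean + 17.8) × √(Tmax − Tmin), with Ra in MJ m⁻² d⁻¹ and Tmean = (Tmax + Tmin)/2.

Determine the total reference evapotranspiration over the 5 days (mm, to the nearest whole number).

29 mm

Tmean = (37.4 + 17.5)/2 = 27.45 °C
0.408 Ra = 0.408 × 30.6 = 12.4848 mm/d equivalent
ET₀ = 0.0023 × 12.4848 × (27.45 + 17.8) × √19.9 = 0.0023 × 12.4848 × 45.25 × 4.4609 = 5.7963 mm/d
Over 5 days: 5.7963 × 5 = 28.982 mm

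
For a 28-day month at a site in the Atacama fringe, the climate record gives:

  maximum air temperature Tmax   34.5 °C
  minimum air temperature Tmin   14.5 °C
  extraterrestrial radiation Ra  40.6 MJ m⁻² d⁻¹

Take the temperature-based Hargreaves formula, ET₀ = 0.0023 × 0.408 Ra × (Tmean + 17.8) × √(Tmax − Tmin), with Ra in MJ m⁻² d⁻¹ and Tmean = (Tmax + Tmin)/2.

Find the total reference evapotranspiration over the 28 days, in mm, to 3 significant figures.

202 mm

Tmean = (34.5 + 14.5)/2 = 24.50 °C
0.408 Ra = 0.408 × 40.6 = 16.5648 mm/d equivalent
ET₀ = 0.0023 × 16.5648 × (24.50 + 17.8) × √20.0 = 0.0023 × 16.5648 × 42.30 × 4.4721 = 7.2072 mm/d
Over 28 days: 7.2072 × 28 = 201.802 mm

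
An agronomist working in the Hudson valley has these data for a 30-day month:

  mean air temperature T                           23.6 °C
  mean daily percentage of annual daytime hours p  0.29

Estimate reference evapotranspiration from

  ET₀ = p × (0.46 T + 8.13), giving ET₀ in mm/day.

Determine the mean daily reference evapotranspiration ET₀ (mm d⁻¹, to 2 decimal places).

ET₀ = 0.29 × (0.46 × 23.6 + 8.13) = 0.29 × 18.986 = 5.5059 mm/d

5.51 mm d⁻¹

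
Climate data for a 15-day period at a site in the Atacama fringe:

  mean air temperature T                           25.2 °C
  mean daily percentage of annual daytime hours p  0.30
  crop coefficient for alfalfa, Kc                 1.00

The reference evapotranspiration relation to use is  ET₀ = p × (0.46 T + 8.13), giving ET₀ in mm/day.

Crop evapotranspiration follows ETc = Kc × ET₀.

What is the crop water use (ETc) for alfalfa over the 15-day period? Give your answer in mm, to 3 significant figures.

88.7 mm

ET₀ = 0.30 × (0.46 × 25.2 + 8.13) = 0.30 × 19.722 = 5.9166 mm/d
ETc = Kc × ET₀ = 1.00 × 5.9166 = 5.9166 mm/d
Over 15 days: 5.9166 × 15 = 88.749 mm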